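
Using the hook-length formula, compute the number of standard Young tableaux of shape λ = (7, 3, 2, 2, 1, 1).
# SYT of shape (7, 3, 2, 2, 1, 1) = 600600

Hook-length formula: f^λ = n! / Π hook(c), product over all cells c of the Young diagram. For λ = (7, 3, 2, 2, 1, 1), n = 16 boxes. Hook lengths by row (left-to-right, top-to-bottom): [12, 9, 6, 4, 3, 2, 1]; [7, 4, 1]; [5, 2]; [4, 1]; [2]; [1]. Product of hooks = 34836480. So f^λ = 16! / 34836480 = 20922789888000 / 34836480 = 600600.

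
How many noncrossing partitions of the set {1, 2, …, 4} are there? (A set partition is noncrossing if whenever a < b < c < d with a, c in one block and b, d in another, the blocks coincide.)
C_4 = 14

These noncrossing partitions are counted by the Catalan number C_n = (1/(n + 1)) · C(2n, n). For n = 4: C_4 = (1/5) · C(8, 4) = 70/5 = 14.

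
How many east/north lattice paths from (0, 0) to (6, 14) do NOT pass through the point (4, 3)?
Number of paths = 36030

Total paths from (0, 0) to (6, 14): C(20, 6) = 38760. Paths through (4, 3): (paths (0, 0) → (4, 3)) × (paths (4, 3) → (6, 14)) = C(7, 4) · C(13, 2) = 35 · 78 = 2730. Avoidance count = 38760 − 2730 = 36030.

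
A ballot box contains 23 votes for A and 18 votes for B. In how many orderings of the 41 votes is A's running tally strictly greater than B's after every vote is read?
Strict-lead orderings = 24647883000

Total orderings of the 41 votes with 23 for A: C(41, 23) = 202112640600. By the Bertrand ballot formula (Cycle Lemma / reflection principle), the number of orderings in which A is strictly ahead of B throughout is (p − q)/(p + q) · C(p + q, p) = (23 − 18)/(23 + 18) · 202112640600 = 24647883000.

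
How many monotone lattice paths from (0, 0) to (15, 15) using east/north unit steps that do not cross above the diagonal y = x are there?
C_15 = 9694845

These NE paths below the diagonal are counted by the Catalan number C_n = (1/(n + 1)) · C(2n, n). For n = 15: C_15 = (1/16) · C(30, 15) = 155117520/16 = 9694845.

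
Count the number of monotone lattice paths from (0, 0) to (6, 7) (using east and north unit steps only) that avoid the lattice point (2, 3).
Number of paths = 1016

Total paths from (0, 0) to (6, 7): C(13, 6) = 1716. Paths through (2, 3): (paths (0, 0) → (2, 3)) × (paths (2, 3) → (6, 7)) = C(5, 2) · C(8, 4) = 10 · 70 = 700. Avoidance count = 1716 − 700 = 1016.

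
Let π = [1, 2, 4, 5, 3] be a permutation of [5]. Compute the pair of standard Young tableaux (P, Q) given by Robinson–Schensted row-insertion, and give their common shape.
P = [1, 2, 3, 5] / [4];  Q = [1, 2, 3, 4] / [5];  common shape = (4, 1)

Row-insert the values π_1, π_2, … into P one at a time, bumping the leftmost entry strictly greater than the inserted value down to the next row. The recording tableau Q records, in position (i, j), the step at which that cell was added to P.
  Insert 1 (step 1): P = [1];  Q = [1]
  Insert 2 (step 2): P = [1, 2];  Q = [1, 2]
  Insert 4 (step 3): P = [1, 2, 4];  Q = [1, 2, 3]
  Insert 5 (step 4): P = [1, 2, 4, 5];  Q = [1, 2, 3, 4]
  Insert 3 (step 5): P = [1, 2, 3, 5] / [4];  Q = [1, 2, 3, 4] / [5]
Final shape: (4, 1).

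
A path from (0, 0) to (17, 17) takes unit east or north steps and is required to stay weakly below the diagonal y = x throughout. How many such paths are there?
Number of paths = 129644790

By the reflection principle (André's argument), the number of monotone paths to (17, 17) with n ≤ m that never go above y = x is C(34, 17) − C(34, 18) = 2333606220 − 2203961430 = 129644790.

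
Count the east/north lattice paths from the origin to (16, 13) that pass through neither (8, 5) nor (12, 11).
Number of paths = 35073105

Inclusion–exclusion. Total paths: C(29, 16) = 67863915. Through P₁: C(13, 8)·C(16, 8) = 16563690. Through P₂: C(23, 12)·C(6, 4) = 20281170. Since P₁ is strictly southwest of P₂, a monotone path through both must visit P₁ then P₂; paths through both = C(13, 8)·C(10, 4)·C(6, 4) = 4054050. Avoid both = 67863915 − 16563690 − 20281170 + 4054050 = 35073105.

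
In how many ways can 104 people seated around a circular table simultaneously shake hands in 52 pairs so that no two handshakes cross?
C_52 = 29869166945772625950142417512

These noncrossing handshakes are counted by the Catalan number C_n = (1/(n + 1)) · C(2n, n). For n = 52: C_52 = (1/53) · C(104, 52) = 1583065848125949175357548128136/53 = 29869166945772625950142417512.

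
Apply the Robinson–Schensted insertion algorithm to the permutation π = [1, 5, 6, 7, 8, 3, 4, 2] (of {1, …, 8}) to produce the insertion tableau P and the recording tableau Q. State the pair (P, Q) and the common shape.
P = [1, 2, 4, 7, 8] / [3, 6] / [5];  Q = [1, 2, 3, 4, 5] / [6, 7] / [8];  common shape = (5, 2, 1)

Row-insert the values π_1, π_2, … into P one at a time, bumping the leftmost entry strictly greater than the inserted value down to the next row. The recording tableau Q records, in position (i, j), the step at which that cell was added to P.
  Insert 1 (step 1): P = [1];  Q = [1]
  Insert 5 (step 2): P = [1, 5];  Q = [1, 2]
  Insert 6 (step 3): P = [1, 5, 6];  Q = [1, 2, 3]
  Insert 7 (step 4): P = [1, 5, 6, 7];  Q = [1, 2, 3, 4]
  Insert 8 (step 5): P = [1, 5, 6, 7, 8];  Q = [1, 2, 3, 4, 5]
  Insert 3 (step 6): P = [1, 3, 6, 7, 8] / [5];  Q = [1, 2, 3, 4, 5] / [6]
  Insert 4 (step 7): P = [1, 3, 4, 7, 8] / [5, 6];  Q = [1, 2, 3, 4, 5] / [6, 7]
  Insert 2 (step 8): P = [1, 2, 4, 7, 8] / [3, 6] / [5];  Q = [1, 2, 3, 4, 5] / [6, 7] / [8]
Final shape: (5, 2, 1).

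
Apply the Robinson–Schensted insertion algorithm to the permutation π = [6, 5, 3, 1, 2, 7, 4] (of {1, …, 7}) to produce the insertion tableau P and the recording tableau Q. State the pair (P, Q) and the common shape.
P = [1, 2, 4] / [3, 7] / [5] / [6];  Q = [1, 5, 6] / [2, 7] / [3] / [4];  common shape = (3, 2, 1, 1)

Row-insert the values π_1, π_2, … into P one at a time, bumping the leftmost entry strictly greater than the inserted value down to the next row. The recording tableau Q records, in position (i, j), the step at which that cell was added to P.
  Insert 6 (step 1): P = [6];  Q = [1]
  Insert 5 (step 2): P = [5] / [6];  Q = [1] / [2]
  Insert 3 (step 3): P = [3] / [5] / [6];  Q = [1] / [2] / [3]
  Insert 1 (step 4): P = [1] / [3] / [5] / [6];  Q = [1] / [2] / [3] / [4]
  Insert 2 (step 5): P = [1, 2] / [3] / [5] / [6];  Q = [1, 5] / [2] / [3] / [4]
  Insert 7 (step 6): P = [1, 2, 7] / [3] / [5] / [6];  Q = [1, 5, 6] / [2] / [3] / [4]
  Insert 4 (step 7): P = [1, 2, 4] / [3, 7] / [5] / [6];  Q = [1, 5, 6] / [2, 7] / [3] / [4]
Final shape: (3, 2, 1, 1).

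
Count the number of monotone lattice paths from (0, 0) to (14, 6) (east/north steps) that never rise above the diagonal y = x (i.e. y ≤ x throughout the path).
Number of paths = 23256

By the reflection principle (André's argument), the number of monotone paths to (14, 6) with n ≤ m that never go above y = x is C(20, 14) − C(20, 15) = 38760 − 15504 = 23256.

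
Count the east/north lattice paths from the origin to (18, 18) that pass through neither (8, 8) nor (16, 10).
Number of paths = 6484359255

Inclusion–exclusion. Total paths: C(36, 18) = 9075135300. Through P₁: C(16, 8)·C(20, 10) = 2377809720. Through P₂: C(26, 16)·C(10, 2) = 239028075. Since P₁ is strictly southwest of P₂, a monotone path through both must visit P₁ then P₂; paths through both = C(16, 8)·C(10, 8)·C(10, 2) = 26061750. Avoid both = 9075135300 − 2377809720 − 239028075 + 26061750 = 6484359255.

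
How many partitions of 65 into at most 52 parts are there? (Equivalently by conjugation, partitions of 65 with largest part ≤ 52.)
p(65, parts ≤ 52) = 2012286

Use the recurrence p(n, m) = p(n, m−1) + p(n−m, m): either the largest part is < m (count p(n, m−1)) or the largest part is exactly m (remove one copy of m, count p(n−m, m)). With p(0, ·) = 1 this gives p(65, parts ≤ 52) = 2012286. (By conjugating Young diagrams, this also counts partitions of 65 into at most 52 parts.)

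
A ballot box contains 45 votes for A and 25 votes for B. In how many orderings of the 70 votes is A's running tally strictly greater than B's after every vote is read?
Strict-lead orderings = 1844503362944223072

Total orderings of the 70 votes with 45 for A: C(70, 45) = 6455761770304780752. By the Bertrand ballot formula (Cycle Lemma / reflection principle), the number of orderings in which A is strictly ahead of B throughout is (p − q)/(p + q) · C(p + q, p) = (45 − 25)/(45 + 25) · 6455761770304780752 = 1844503362944223072.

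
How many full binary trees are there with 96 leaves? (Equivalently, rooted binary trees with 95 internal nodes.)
C_95 = 944973797977428207852605870454939596837230758234904050

These full binary trees are counted by the Catalan number C_n = (1/(n + 1)) · C(2n, n). For n = 95: C_95 = (1/96) · C(190, 95) = 90717484605833107953850163563674201296374152790550788800/96 = 944973797977428207852605870454939596837230758234904050.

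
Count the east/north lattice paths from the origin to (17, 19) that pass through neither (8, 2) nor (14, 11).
Number of paths = 7758582975

Inclusion–exclusion. Total paths: C(36, 17) = 8597496600. Through P₁: C(10, 8)·C(26, 9) = 140604750. Through P₂: C(25, 14)·C(11, 3) = 735471000. Since P₁ is strictly southwest of P₂, a monotone path through both must visit P₁ then P₂; paths through both = C(10, 8)·C(15, 6)·C(11, 3) = 37162125. Avoid both = 8597496600 − 140604750 − 735471000 + 37162125 = 7758582975.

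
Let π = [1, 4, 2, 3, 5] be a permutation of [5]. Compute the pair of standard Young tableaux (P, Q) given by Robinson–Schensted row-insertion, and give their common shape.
P = [1, 2, 3, 5] / [4];  Q = [1, 2, 4, 5] / [3];  common shape = (4, 1)

Row-insert the values π_1, π_2, … into P one at a time, bumping the leftmost entry strictly greater than the inserted value down to the next row. The recording tableau Q records, in position (i, j), the step at which that cell was added to P.
  Insert 1 (step 1): P = [1];  Q = [1]
  Insert 4 (step 2): P = [1, 4];  Q = [1, 2]
  Insert 2 (step 3): P = [1, 2] / [4];  Q = [1, 2] / [3]
  Insert 3 (step 4): P = [1, 2, 3] / [4];  Q = [1, 2, 4] / [3]
  Insert 5 (step 5): P = [1, 2, 3, 5] / [4];  Q = [1, 2, 4, 5] / [3]
Final shape: (4, 1).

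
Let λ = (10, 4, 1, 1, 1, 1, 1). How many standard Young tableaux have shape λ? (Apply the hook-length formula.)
# SYT of shape (10, 4, 1, 1, 1, 1, 1) = 2263261

Hook-length formula: f^λ = n! / Π hook(c), product over all cells c of the Young diagram. For λ = (10, 4, 1, 1, 1, 1, 1), n = 19 boxes. Hook lengths by row (left-to-right, top-to-bottom): [16, 10, 9, 8, 6, 5, 4, 3, 2, 1]; [9, 3, 2, 1]; [5]; [4]; [3]; [2]; [1]. Product of hooks = 53747712000. So f^λ = 19! / 53747712000 = 121645100408832000 / 53747712000 = 2263261.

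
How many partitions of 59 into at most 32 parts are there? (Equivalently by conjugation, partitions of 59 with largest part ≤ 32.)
p(59, parts ≤ 32) = 820088

Use the recurrence p(n, m) = p(n, m−1) + p(n−m, m): either the largest part is < m (count p(n, m−1)) or the largest part is exactly m (remove one copy of m, count p(n−m, m)). With p(0, ·) = 1 this gives p(59, parts ≤ 32) = 820088. (By conjugating Young diagrams, this also counts partitions of 59 into at most 32 parts.)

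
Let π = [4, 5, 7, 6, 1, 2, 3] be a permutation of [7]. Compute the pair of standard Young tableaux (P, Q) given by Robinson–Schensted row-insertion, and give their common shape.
P = [1, 2, 3] / [4, 5, 6] / [7];  Q = [1, 2, 3] / [4, 6, 7] / [5];  common shape = (3, 3, 1)

Row-insert the values π_1, π_2, … into P one at a time, bumping the leftmost entry strictly greater than the inserted value down to the next row. The recording tableau Q records, in position (i, j), the step at which that cell was added to P.
  Insert 4 (step 1): P = [4];  Q = [1]
  Insert 5 (step 2): P = [4, 5];  Q = [1, 2]
  Insert 7 (step 3): P = [4, 5, 7];  Q = [1, 2, 3]
  Insert 6 (step 4): P = [4, 5, 6] / [7];  Q = [1, 2, 3] / [4]
  Insert 1 (step 5): P = [1, 5, 6] / [4] / [7];  Q = [1, 2, 3] / [4] / [5]
  Insert 2 (step 6): P = [1, 2, 6] / [4, 5] / [7];  Q = [1, 2, 3] / [4, 6] / [5]
  Insert 3 (step 7): P = [1, 2, 3] / [4, 5, 6] / [7];  Q = [1, 2, 3] / [4, 6, 7] / [5]
Final shape: (3, 3, 1).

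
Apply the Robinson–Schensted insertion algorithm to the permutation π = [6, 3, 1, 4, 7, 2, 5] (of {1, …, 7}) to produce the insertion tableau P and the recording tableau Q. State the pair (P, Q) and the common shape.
P = [1, 2, 5] / [3, 4, 7] / [6];  Q = [1, 4, 5] / [2, 6, 7] / [3];  common shape = (3, 3, 1)

Row-insert the values π_1, π_2, … into P one at a time, bumping the leftmost entry strictly greater than the inserted value down to the next row. The recording tableau Q records, in position (i, j), the step at which that cell was added to P.
  Insert 6 (step 1): P = [6];  Q = [1]
  Insert 3 (step 2): P = [3] / [6];  Q = [1] / [2]
  Insert 1 (step 3): P = [1] / [3] / [6];  Q = [1] / [2] / [3]
  Insert 4 (step 4): P = [1, 4] / [3] / [6];  Q = [1, 4] / [2] / [3]
  Insert 7 (step 5): P = [1, 4, 7] / [3] / [6];  Q = [1, 4, 5] / [2] / [3]
  Insert 2 (step 6): P = [1, 2, 7] / [3, 4] / [6];  Q = [1, 4, 5] / [2, 6] / [3]
  Insert 5 (step 7): P = [1, 2, 5] / [3, 4, 7] / [6];  Q = [1, 4, 5] / [2, 6, 7] / [3]
Final shape: (3, 3, 1).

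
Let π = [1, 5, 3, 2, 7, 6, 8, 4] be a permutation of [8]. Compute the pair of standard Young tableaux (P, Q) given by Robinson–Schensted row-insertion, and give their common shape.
P = [1, 2, 4, 8] / [3, 6] / [5, 7];  Q = [1, 2, 5, 7] / [3, 6] / [4, 8];  common shape = (4, 2, 2)

Row-insert the values π_1, π_2, … into P one at a time, bumping the leftmost entry strictly greater than the inserted value down to the next row. The recording tableau Q records, in position (i, j), the step at which that cell was added to P.
  Insert 1 (step 1): P = [1];  Q = [1]
  Insert 5 (step 2): P = [1, 5];  Q = [1, 2]
  Insert 3 (step 3): P = [1, 3] / [5];  Q = [1, 2] / [3]
  Insert 2 (step 4): P = [1, 2] / [3] / [5];  Q = [1, 2] / [3] / [4]
  Insert 7 (step 5): P = [1, 2, 7] / [3] / [5];  Q = [1, 2, 5] / [3] / [4]
  Insert 6 (step 6): P = [1, 2, 6] / [3, 7] / [5];  Q = [1, 2, 5] / [3, 6] / [4]
  Insert 8 (step 7): P = [1, 2, 6, 8] / [3, 7] / [5];  Q = [1, 2, 5, 7] / [3, 6] / [4]
  Insert 4 (step 8): P = [1, 2, 4, 8] / [3, 6] / [5, 7];  Q = [1, 2, 5, 7] / [3, 6] / [4, 8]
Final shape: (4, 2, 2).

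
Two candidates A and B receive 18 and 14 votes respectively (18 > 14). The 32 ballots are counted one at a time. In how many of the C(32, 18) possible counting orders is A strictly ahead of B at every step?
Strict-lead orderings = 58929450

Total orderings of the 32 votes with 18 for A: C(32, 18) = 471435600. By the Bertrand ballot formula (Cycle Lemma / reflection principle), the number of orderings in which A is strictly ahead of B throughout is (p − q)/(p + q) · C(p + q, p) = (18 − 14)/(18 + 14) · 471435600 = 58929450.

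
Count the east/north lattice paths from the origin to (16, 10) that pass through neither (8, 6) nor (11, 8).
Number of paths = 2868658

Inclusion–exclusion. Total paths: C(26, 16) = 5311735. Through P₁: C(14, 8)·C(12, 8) = 1486485. Through P₂: C(19, 11)·C(7, 5) = 1587222. Since P₁ is strictly southwest of P₂, a monotone path through both must visit P₁ then P₂; paths through both = C(14, 8)·C(5, 3)·C(7, 5) = 630630. Avoid both = 5311735 − 1486485 − 1587222 + 630630 = 2868658.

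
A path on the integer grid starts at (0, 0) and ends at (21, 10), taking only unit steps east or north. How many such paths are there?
Number of paths = 44352165

A monotone lattice path from (0, 0) to (21, 10) consists of 21 east steps and 10 north steps in some order, so it is determined by which 21 of the 31 steps are east. The count is C(31, 21) = 44352165.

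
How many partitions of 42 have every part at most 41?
p(42, parts ≤ 41) = 53173

Use the recurrence p(n, m) = p(n, m−1) + p(n−m, m): either the largest part is < m (count p(n, m−1)) or the largest part is exactly m (remove one copy of m, count p(n−m, m)). With p(0, ·) = 1 this gives p(42, parts ≤ 41) = 53173. (By conjugating Young diagrams, this also counts partitions of 42 into at most 41 parts.)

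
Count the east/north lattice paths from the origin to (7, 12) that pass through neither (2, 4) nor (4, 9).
Number of paths = 23083

Inclusion–exclusion. Total paths: C(19, 7) = 50388. Through P₁: C(6, 2)·C(13, 5) = 19305. Through P₂: C(13, 4)·C(6, 3) = 14300. Since P₁ is strictly southwest of P₂, a monotone path through both must visit P₁ then P₂; paths through both = C(6, 2)·C(7, 2)·C(6, 3) = 6300. Avoid both = 50388 − 19305 − 14300 + 6300 = 23083.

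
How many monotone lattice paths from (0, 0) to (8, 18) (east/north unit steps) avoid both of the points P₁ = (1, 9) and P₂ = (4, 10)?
Number of paths = 972180

Inclusion–exclusion. Total paths: C(26, 8) = 1562275. Through P₁: C(10, 1)·C(16, 7) = 114400. Through P₂: C(14, 4)·C(12, 4) = 495495. Since P₁ is strictly southwest of P₂, a monotone path through both must visit P₁ then P₂; paths through both = C(10, 1)·C(4, 3)·C(12, 4) = 19800. Avoid both = 1562275 − 114400 − 495495 + 19800 = 972180.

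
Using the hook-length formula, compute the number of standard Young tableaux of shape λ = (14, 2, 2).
# SYT of shape (14, 2, 2) = 4641

Hook-length formula: f^λ = n! / Π hook(c), product over all cells c of the Young diagram. For λ = (14, 2, 2), n = 18 boxes. Hook lengths by row (left-to-right, top-to-bottom): [16, 15, 12, 11, 10, 9, 8, 7, 6, 5, 4, 3, 2, 1]; [3, 2]; [2, 1]. Product of hooks = 1379524608000. So f^λ = 18! / 1379524608000 = 6402373705728000 / 1379524608000 = 4641.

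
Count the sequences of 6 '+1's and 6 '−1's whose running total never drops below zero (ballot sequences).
C_6 = 132

These ballot sequences are counted by the Catalan number C_n = (1/(n + 1)) · C(2n, n). For n = 6: C_6 = (1/7) · C(12, 6) = 924/7 = 132.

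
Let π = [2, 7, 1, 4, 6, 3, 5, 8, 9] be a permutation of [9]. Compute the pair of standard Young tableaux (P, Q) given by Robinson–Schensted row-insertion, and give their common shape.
P = [1, 3, 5, 8, 9] / [2, 4, 6] / [7];  Q = [1, 2, 5, 8, 9] / [3, 4, 7] / [6];  common shape = (5, 3, 1)

Row-insert the values π_1, π_2, … into P one at a time, bumping the leftmost entry strictly greater than the inserted value down to the next row. The recording tableau Q records, in position (i, j), the step at which that cell was added to P.
  Insert 2 (step 1): P = [2];  Q = [1]
  Insert 7 (step 2): P = [2, 7];  Q = [1, 2]
  Insert 1 (step 3): P = [1, 7] / [2];  Q = [1, 2] / [3]
  Insert 4 (step 4): P = [1, 4] / [2, 7];  Q = [1, 2] / [3, 4]
  Insert 6 (step 5): P = [1, 4, 6] / [2, 7];  Q = [1, 2, 5] / [3, 4]
  Insert 3 (step 6): P = [1, 3, 6] / [2, 4] / [7];  Q = [1, 2, 5] / [3, 4] / [6]
  Insert 5 (step 7): P = [1, 3, 5] / [2, 4, 6] / [7];  Q = [1, 2, 5] / [3, 4, 7] / [6]
  Insert 8 (step 8): P = [1, 3, 5, 8] / [2, 4, 6] / [7];  Q = [1, 2, 5, 8] / [3, 4, 7] / [6]
  Insert 9 (step 9): P = [1, 3, 5, 8, 9] / [2, 4, 6] / [7];  Q = [1, 2, 5, 8, 9] / [3, 4, 7] / [6]
Final shape: (5, 3, 1).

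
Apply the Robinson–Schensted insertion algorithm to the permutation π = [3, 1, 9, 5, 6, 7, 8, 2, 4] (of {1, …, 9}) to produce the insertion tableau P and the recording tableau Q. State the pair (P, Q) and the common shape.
P = [1, 2, 4, 7, 8] / [3, 5, 6] / [9];  Q = [1, 3, 5, 6, 7] / [2, 4, 9] / [8];  common shape = (5, 3, 1)

Row-insert the values π_1, π_2, … into P one at a time, bumping the leftmost entry strictly greater than the inserted value down to the next row. The recording tableau Q records, in position (i, j), the step at which that cell was added to P.
  Insert 3 (step 1): P = [3];  Q = [1]
  Insert 1 (step 2): P = [1] / [3];  Q = [1] / [2]
  Insert 9 (step 3): P = [1, 9] / [3];  Q = [1, 3] / [2]
  Insert 5 (step 4): P = [1, 5] / [3, 9];  Q = [1, 3] / [2, 4]
  Insert 6 (step 5): P = [1, 5, 6] / [3, 9];  Q = [1, 3, 5] / [2, 4]
  Insert 7 (step 6): P = [1, 5, 6, 7] / [3, 9];  Q = [1, 3, 5, 6] / [2, 4]
  Insert 8 (step 7): P = [1, 5, 6, 7, 8] / [3, 9];  Q = [1, 3, 5, 6, 7] / [2, 4]
  Insert 2 (step 8): P = [1, 2, 6, 7, 8] / [3, 5] / [9];  Q = [1, 3, 5, 6, 7] / [2, 4] / [8]
  Insert 4 (step 9): P = [1, 2, 4, 7, 8] / [3, 5, 6] / [9];  Q = [1, 3, 5, 6, 7] / [2, 4, 9] / [8]
Final shape: (5, 3, 1).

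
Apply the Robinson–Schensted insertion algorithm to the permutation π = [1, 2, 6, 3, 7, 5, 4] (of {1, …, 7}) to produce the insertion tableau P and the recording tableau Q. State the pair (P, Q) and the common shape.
P = [1, 2, 3, 4] / [5, 7] / [6];  Q = [1, 2, 3, 5] / [4, 6] / [7];  common shape = (4, 2, 1)

Row-insert the values π_1, π_2, … into P one at a time, bumping the leftmost entry strictly greater than the inserted value down to the next row. The recording tableau Q records, in position (i, j), the step at which that cell was added to P.
  Insert 1 (step 1): P = [1];  Q = [1]
  Insert 2 (step 2): P = [1, 2];  Q = [1, 2]
  Insert 6 (step 3): P = [1, 2, 6];  Q = [1, 2, 3]
  Insert 3 (step 4): P = [1, 2, 3] / [6];  Q = [1, 2, 3] / [4]
  Insert 7 (step 5): P = [1, 2, 3, 7] / [6];  Q = [1, 2, 3, 5] / [4]
  Insert 5 (step 6): P = [1, 2, 3, 5] / [6, 7];  Q = [1, 2, 3, 5] / [4, 6]
  Insert 4 (step 7): P = [1, 2, 3, 4] / [5, 7] / [6];  Q = [1, 2, 3, 5] / [4, 6] / [7]
Final shape: (4, 2, 1).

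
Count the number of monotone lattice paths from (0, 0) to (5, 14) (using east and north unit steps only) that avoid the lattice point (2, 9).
Number of paths = 8548

Total paths from (0, 0) to (5, 14): C(19, 5) = 11628. Paths through (2, 9): (paths (0, 0) → (2, 9)) × (paths (2, 9) → (5, 14)) = C(11, 2) · C(8, 3) = 55 · 56 = 3080. Avoidance count = 11628 − 3080 = 8548.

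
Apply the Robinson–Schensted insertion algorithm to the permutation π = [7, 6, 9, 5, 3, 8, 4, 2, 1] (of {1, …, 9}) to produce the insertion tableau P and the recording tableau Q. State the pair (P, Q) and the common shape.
P = [1, 4] / [2, 8] / [3, 9] / [5] / [6] / [7];  Q = [1, 3] / [2, 6] / [4, 7] / [5] / [8] / [9];  common shape = (2, 2, 2, 1, 1, 1)

Row-insert the values π_1, π_2, … into P one at a time, bumping the leftmost entry strictly greater than the inserted value down to the next row. The recording tableau Q records, in position (i, j), the step at which that cell was added to P.
  Insert 7 (step 1): P = [7];  Q = [1]
  Insert 6 (step 2): P = [6] / [7];  Q = [1] / [2]
  Insert 9 (step 3): P = [6, 9] / [7];  Q = [1, 3] / [2]
  Insert 5 (step 4): P = [5, 9] / [6] / [7];  Q = [1, 3] / [2] / [4]
  Insert 3 (step 5): P = [3, 9] / [5] / [6] / [7];  Q = [1, 3] / [2] / [4] / [5]
  Insert 8 (step 6): P = [3, 8] / [5, 9] / [6] / [7];  Q = [1, 3] / [2, 6] / [4] / [5]
  Insert 4 (step 7): P = [3, 4] / [5, 8] / [6, 9] / [7];  Q = [1, 3] / [2, 6] / [4, 7] / [5]
  Insert 2 (step 8): P = [2, 4] / [3, 8] / [5, 9] / [6] / [7];  Q = [1, 3] / [2, 6] / [4, 7] / [5] / [8]
  Insert 1 (step 9): P = [1, 4] / [2, 8] / [3, 9] / [5] / [6] / [7];  Q = [1, 3] / [2, 6] / [4, 7] / [5] / [8] / [9]
Final shape: (2, 2, 2, 1, 1, 1).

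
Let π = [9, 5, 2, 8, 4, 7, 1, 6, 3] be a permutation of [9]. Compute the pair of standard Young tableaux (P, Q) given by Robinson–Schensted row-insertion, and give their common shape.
P = [1, 3, 6] / [2, 4] / [5, 7] / [8] / [9];  Q = [1, 4, 6] / [2, 5] / [3, 8] / [7] / [9];  common shape = (3, 2, 2, 1, 1)

Row-insert the values π_1, π_2, … into P one at a time, bumping the leftmost entry strictly greater than the inserted value down to the next row. The recording tableau Q records, in position (i, j), the step at which that cell was added to P.
  Insert 9 (step 1): P = [9];  Q = [1]
  Insert 5 (step 2): P = [5] / [9];  Q = [1] / [2]
  Insert 2 (step 3): P = [2] / [5] / [9];  Q = [1] / [2] / [3]
  Insert 8 (step 4): P = [2, 8] / [5] / [9];  Q = [1, 4] / [2] / [3]
  Insert 4 (step 5): P = [2, 4] / [5, 8] / [9];  Q = [1, 4] / [2, 5] / [3]
  Insert 7 (step 6): P = [2, 4, 7] / [5, 8] / [9];  Q = [1, 4, 6] / [2, 5] / [3]
  Insert 1 (step 7): P = [1, 4, 7] / [2, 8] / [5] / [9];  Q = [1, 4, 6] / [2, 5] / [3] / [7]
  Insert 6 (step 8): P = [1, 4, 6] / [2, 7] / [5, 8] / [9];  Q = [1, 4, 6] / [2, 5] / [3, 8] / [7]
  Insert 3 (step 9): P = [1, 3, 6] / [2, 4] / [5, 7] / [8] / [9];  Q = [1, 4, 6] / [2, 5] / [3, 8] / [7] / [9]
Final shape: (3, 2, 2, 1, 1).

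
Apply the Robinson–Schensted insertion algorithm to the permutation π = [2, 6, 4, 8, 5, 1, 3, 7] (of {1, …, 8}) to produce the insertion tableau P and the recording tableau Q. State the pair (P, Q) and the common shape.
P = [1, 3, 5, 7] / [2, 4] / [6, 8];  Q = [1, 2, 4, 8] / [3, 5] / [6, 7];  common shape = (4, 2, 2)

Row-insert the values π_1, π_2, … into P one at a time, bumping the leftmost entry strictly greater than the inserted value down to the next row. The recording tableau Q records, in position (i, j), the step at which that cell was added to P.
  Insert 2 (step 1): P = [2];  Q = [1]
  Insert 6 (step 2): P = [2, 6];  Q = [1, 2]
  Insert 4 (step 3): P = [2, 4] / [6];  Q = [1, 2] / [3]
  Insert 8 (step 4): P = [2, 4, 8] / [6];  Q = [1, 2, 4] / [3]
  Insert 5 (step 5): P = [2, 4, 5] / [6, 8];  Q = [1, 2, 4] / [3, 5]
  Insert 1 (step 6): P = [1, 4, 5] / [2, 8] / [6];  Q = [1, 2, 4] / [3, 5] / [6]
  Insert 3 (step 7): P = [1, 3, 5] / [2, 4] / [6, 8];  Q = [1, 2, 4] / [3, 5] / [6, 7]
  Insert 7 (step 8): P = [1, 3, 5, 7] / [2, 4] / [6, 8];  Q = [1, 2, 4, 8] / [3, 5] / [6, 7]
Final shape: (4, 2, 2).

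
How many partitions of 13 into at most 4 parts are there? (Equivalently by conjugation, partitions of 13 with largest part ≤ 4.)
p(13, parts ≤ 4) = 39

Partitions of 13 with all parts ≤ 4: 4+4+4+1, 4+4+3+2, 4+4+3+1+1, 4+4+2+2+1, 4+4+2+1+1+1, 4+4+1+1+1+1+1, 4+3+3+3, 4+3+3+2+1, 4+3+3+1+1+1, 4+3+2+2+2, 4+3+2+2+1+1, 4+3+2+1+1+1+1, 4+3+1+1+1+1+1+1, 4+2+2+2+2+1, 4+2+2+2+1+1+1, 4+2+2+1+1+1+1+1, 4+2+1+1+1+1+1+1+1, 4+1+1+1+1+1+1+1+1+1, 3+3+3+3+1, 3+3+3+2+2, 3+3+3+2+1+1, 3+3+3+1+1+1+1, 3+3+2+2+2+1, 3+3+2+2+1+1+1, 3+3+2+1+1+1+1+1, 3+3+1+1+1+1+1+1+1, 3+2+2+2+2+2, 3+2+2+2+2+1+1, 3+2+2+2+1+1+1+1, 3+2+2+1+1+1+1+1+1, … (39 total). Count = 39.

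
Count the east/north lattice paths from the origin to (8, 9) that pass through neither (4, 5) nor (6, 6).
Number of paths = 10030

Inclusion–exclusion. Total paths: C(17, 8) = 24310. Through P₁: C(9, 4)·C(8, 4) = 8820. Through P₂: C(12, 6)·C(5, 2) = 9240. Since P₁ is strictly southwest of P₂, a monotone path through both must visit P₁ then P₂; paths through both = C(9, 4)·C(3, 2)·C(5, 2) = 3780. Avoid both = 24310 − 8820 − 9240 + 3780 = 10030.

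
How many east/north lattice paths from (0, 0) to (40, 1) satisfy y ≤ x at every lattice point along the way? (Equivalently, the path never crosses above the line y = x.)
Number of paths = 40

By the reflection principle (André's argument), the number of monotone paths to (40, 1) with n ≤ m that never go above y = x is C(41, 40) − C(41, 41) = 41 − 1 = 40.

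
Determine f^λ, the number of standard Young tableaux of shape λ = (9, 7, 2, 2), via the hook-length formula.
# SYT of shape (9, 7, 2, 2) = 13226850

Hook-length formula: f^λ = n! / Π hook(c), product over all cells c of the Young diagram. For λ = (9, 7, 2, 2), n = 20 boxes. Hook lengths by row (left-to-right, top-to-bottom): [12, 11, 8, 7, 6, 5, 4, 2, 1]; [9, 8, 5, 4, 3, 2, 1]; [3, 2]; [2, 1]. Product of hooks = 183936614400. So f^λ = 20! / 183936614400 = 2432902008176640000 / 183936614400 = 13226850.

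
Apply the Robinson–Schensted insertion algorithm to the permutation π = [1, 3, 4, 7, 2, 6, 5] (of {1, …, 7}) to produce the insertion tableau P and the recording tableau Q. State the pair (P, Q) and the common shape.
P = [1, 2, 4, 5] / [3, 6] / [7];  Q = [1, 2, 3, 4] / [5, 6] / [7];  common shape = (4, 2, 1)

Row-insert the values π_1, π_2, … into P one at a time, bumping the leftmost entry strictly greater than the inserted value down to the next row. The recording tableau Q records, in position (i, j), the step at which that cell was added to P.
  Insert 1 (step 1): P = [1];  Q = [1]
  Insert 3 (step 2): P = [1, 3];  Q = [1, 2]
  Insert 4 (step 3): P = [1, 3, 4];  Q = [1, 2, 3]
  Insert 7 (step 4): P = [1, 3, 4, 7];  Q = [1, 2, 3, 4]
  Insert 2 (step 5): P = [1, 2, 4, 7] / [3];  Q = [1, 2, 3, 4] / [5]
  Insert 6 (step 6): P = [1, 2, 4, 6] / [3, 7];  Q = [1, 2, 3, 4] / [5, 6]
  Insert 5 (step 7): P = [1, 2, 4, 5] / [3, 6] / [7];  Q = [1, 2, 3, 4] / [5, 6] / [7]
Final shape: (4, 2, 1).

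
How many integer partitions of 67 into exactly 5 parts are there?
p(67, 5 parts) = 8056

Partitions of n into exactly k parts are in bijection with partitions of n − k into at most k parts (subtract 1 from each part). So p(67, exactly 5) = p(62, parts ≤ 5). Computing via the recurrence p(m, j) = p(m, j−1) + p(m−j, j) gives 8056.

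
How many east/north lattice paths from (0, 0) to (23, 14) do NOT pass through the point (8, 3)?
Number of paths = 4832270400

Total paths from (0, 0) to (23, 14): C(37, 23) = 6107086800. Paths through (8, 3): (paths (0, 0) → (8, 3)) × (paths (8, 3) → (23, 14)) = C(11, 8) · C(26, 15) = 165 · 7726160 = 1274816400. Avoidance count = 6107086800 − 1274816400 = 4832270400.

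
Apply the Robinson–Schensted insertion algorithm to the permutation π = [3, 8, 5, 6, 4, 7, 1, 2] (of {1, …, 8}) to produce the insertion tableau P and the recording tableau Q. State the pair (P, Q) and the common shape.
P = [1, 2, 6, 7] / [3, 4] / [5] / [8];  Q = [1, 2, 4, 6] / [3, 8] / [5] / [7];  common shape = (4, 2, 1, 1)

Row-insert the values π_1, π_2, … into P one at a time, bumping the leftmost entry strictly greater than the inserted value down to the next row. The recording tableau Q records, in position (i, j), the step at which that cell was added to P.
  Insert 3 (step 1): P = [3];  Q = [1]
  Insert 8 (step 2): P = [3, 8];  Q = [1, 2]
  Insert 5 (step 3): P = [3, 5] / [8];  Q = [1, 2] / [3]
  Insert 6 (step 4): P = [3, 5, 6] / [8];  Q = [1, 2, 4] / [3]
  Insert 4 (step 5): P = [3, 4, 6] / [5] / [8];  Q = [1, 2, 4] / [3] / [5]
  Insert 7 (step 6): P = [3, 4, 6, 7] / [5] / [8];  Q = [1, 2, 4, 6] / [3] / [5]
  Insert 1 (step 7): P = [1, 4, 6, 7] / [3] / [5] / [8];  Q = [1, 2, 4, 6] / [3] / [5] / [7]
  Insert 2 (step 8): P = [1, 2, 6, 7] / [3, 4] / [5] / [8];  Q = [1, 2, 4, 6] / [3, 8] / [5] / [7]
Final shape: (4, 2, 1, 1).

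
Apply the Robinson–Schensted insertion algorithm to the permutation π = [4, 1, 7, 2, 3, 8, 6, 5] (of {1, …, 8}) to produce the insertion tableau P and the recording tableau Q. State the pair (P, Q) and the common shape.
P = [1, 2, 3, 5] / [4, 6, 8] / [7];  Q = [1, 3, 5, 6] / [2, 4, 7] / [8];  common shape = (4, 3, 1)

Row-insert the values π_1, π_2, … into P one at a time, bumping the leftmost entry strictly greater than the inserted value down to the next row. The recording tableau Q records, in position (i, j), the step at which that cell was added to P.
  Insert 4 (step 1): P = [4];  Q = [1]
  Insert 1 (step 2): P = [1] / [4];  Q = [1] / [2]
  Insert 7 (step 3): P = [1, 7] / [4];  Q = [1, 3] / [2]
  Insert 2 (step 4): P = [1, 2] / [4, 7];  Q = [1, 3] / [2, 4]
  Insert 3 (step 5): P = [1, 2, 3] / [4, 7];  Q = [1, 3, 5] / [2, 4]
  Insert 8 (step 6): P = [1, 2, 3, 8] / [4, 7];  Q = [1, 3, 5, 6] / [2, 4]
  Insert 6 (step 7): P = [1, 2, 3, 6] / [4, 7, 8];  Q = [1, 3, 5, 6] / [2, 4, 7]
  Insert 5 (step 8): P = [1, 2, 3, 5] / [4, 6, 8] / [7];  Q = [1, 3, 5, 6] / [2, 4, 7] / [8]
Final shape: (4, 3, 1).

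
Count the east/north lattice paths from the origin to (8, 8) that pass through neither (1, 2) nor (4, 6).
Number of paths = 6147

Inclusion–exclusion. Total paths: C(16, 8) = 12870. Through P₁: C(3, 1)·C(13, 7) = 5148. Through P₂: C(10, 4)·C(6, 4) = 3150. Since P₁ is strictly southwest of P₂, a monotone path through both must visit P₁ then P₂; paths through both = C(3, 1)·C(7, 3)·C(6, 4) = 1575. Avoid both = 12870 − 5148 − 3150 + 1575 = 6147.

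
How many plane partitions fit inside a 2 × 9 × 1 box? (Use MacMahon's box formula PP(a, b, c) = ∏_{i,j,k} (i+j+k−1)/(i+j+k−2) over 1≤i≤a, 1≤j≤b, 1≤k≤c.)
PP(2, 9, 1) = 55

Evaluate the triple product over i = 1..2, j = 1..9, k = 1..1. The factors are (2/1) · (3/2) · (4/3) · (5/4) · (6/5) · (7/6) · (8/7) · (9/8) · … (18 factors total). The numerators and denominators telescope so the product is an integer; carrying out the multiplication exactly gives PP(2, 9, 1) = 55.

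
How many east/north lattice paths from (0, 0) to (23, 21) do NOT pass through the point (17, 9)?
Number of paths = 1954612253880

Total paths from (0, 0) to (23, 21): C(44, 23) = 2012616400080. Paths through (17, 9): (paths (0, 0) → (17, 9)) × (paths (17, 9) → (23, 21)) = C(26, 17) · C(18, 6) = 3124550 · 18564 = 58004146200. Avoidance count = 2012616400080 − 58004146200 = 1954612253880.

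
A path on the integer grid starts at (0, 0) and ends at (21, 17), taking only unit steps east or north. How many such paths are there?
Number of paths = 28781143380

A monotone lattice path from (0, 0) to (21, 17) consists of 21 east steps and 17 north steps in some order, so it is determined by which 21 of the 38 steps are east. The count is C(38, 21) = 28781143380.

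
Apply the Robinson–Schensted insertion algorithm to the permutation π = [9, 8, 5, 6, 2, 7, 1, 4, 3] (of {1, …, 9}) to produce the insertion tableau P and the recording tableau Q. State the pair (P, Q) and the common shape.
P = [1, 3, 7] / [2, 4] / [5, 6] / [8] / [9];  Q = [1, 4, 6] / [2, 8] / [3, 9] / [5] / [7];  common shape = (3, 2, 2, 1, 1)

Row-insert the values π_1, π_2, … into P one at a time, bumping the leftmost entry strictly greater than the inserted value down to the next row. The recording tableau Q records, in position (i, j), the step at which that cell was added to P.
  Insert 9 (step 1): P = [9];  Q = [1]
  Insert 8 (step 2): P = [8] / [9];  Q = [1] / [2]
  Insert 5 (step 3): P = [5] / [8] / [9];  Q = [1] / [2] / [3]
  Insert 6 (step 4): P = [5, 6] / [8] / [9];  Q = [1, 4] / [2] / [3]
  Insert 2 (step 5): P = [2, 6] / [5] / [8] / [9];  Q = [1, 4] / [2] / [3] / [5]
  Insert 7 (step 6): P = [2, 6, 7] / [5] / [8] / [9];  Q = [1, 4, 6] / [2] / [3] / [5]
  Insert 1 (step 7): P = [1, 6, 7] / [2] / [5] / [8] / [9];  Q = [1, 4, 6] / [2] / [3] / [5] / [7]
  Insert 4 (step 8): P = [1, 4, 7] / [2, 6] / [5] / [8] / [9];  Q = [1, 4, 6] / [2, 8] / [3] / [5] / [7]
  Insert 3 (step 9): P = [1, 3, 7] / [2, 4] / [5, 6] / [8] / [9];  Q = [1, 4, 6] / [2, 8] / [3, 9] / [5] / [7]
Final shape: (3, 2, 2, 1, 1).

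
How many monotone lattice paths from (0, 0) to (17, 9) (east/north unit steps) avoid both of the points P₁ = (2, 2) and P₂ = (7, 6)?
Number of paths = 1826726

Inclusion–exclusion. Total paths: C(26, 17) = 3124550. Through P₁: C(4, 2)·C(22, 15) = 1023264. Through P₂: C(13, 7)·C(13, 10) = 490776. Since P₁ is strictly southwest of P₂, a monotone path through both must visit P₁ then P₂; paths through both = C(4, 2)·C(9, 5)·C(13, 10) = 216216. Avoid both = 3124550 − 1023264 − 490776 + 216216 = 1826726.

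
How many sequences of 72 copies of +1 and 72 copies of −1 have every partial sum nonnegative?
C_72 = 20276890389709399862928998568254641025700

These ballot sequences are counted by the Catalan number C_n = (1/(n + 1)) · C(2n, n). For n = 72: C_72 = (1/73) · C(144, 72) = 1480212998448786189993816895482588794876100/73 = 20276890389709399862928998568254641025700.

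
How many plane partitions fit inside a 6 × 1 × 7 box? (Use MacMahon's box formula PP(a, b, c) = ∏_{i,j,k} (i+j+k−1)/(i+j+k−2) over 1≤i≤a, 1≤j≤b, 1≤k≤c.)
PP(6, 1, 7) = 1716

Evaluate the triple product over i = 1..6, j = 1..1, k = 1..7. The factors are (2/1) · (3/2) · (4/3) · (5/4) · (6/5) · (7/6) · (8/7) · (3/2) · … (42 factors total). The numerators and denominators telescope so the product is an integer; carrying out the multiplication exactly gives PP(6, 1, 7) = 1716.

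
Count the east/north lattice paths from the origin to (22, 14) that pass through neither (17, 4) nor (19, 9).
Number of paths = 3398576205

Inclusion–exclusion. Total paths: C(36, 22) = 3796297200. Through P₁: C(21, 17)·C(15, 5) = 17972955. Through P₂: C(28, 19)·C(8, 3) = 386786400. Since P₁ is strictly southwest of P₂, a monotone path through both must visit P₁ then P₂; paths through both = C(21, 17)·C(7, 2)·C(8, 3) = 7038360. Avoid both = 3796297200 − 17972955 − 386786400 + 7038360 = 3398576205.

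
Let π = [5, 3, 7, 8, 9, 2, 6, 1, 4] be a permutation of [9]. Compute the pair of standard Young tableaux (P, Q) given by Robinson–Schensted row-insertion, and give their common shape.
P = [1, 4, 8, 9] / [2, 6] / [3, 7] / [5];  Q = [1, 3, 4, 5] / [2, 7] / [6, 9] / [8];  common shape = (4, 2, 2, 1)

Row-insert the values π_1, π_2, … into P one at a time, bumping the leftmost entry strictly greater than the inserted value down to the next row. The recording tableau Q records, in position (i, j), the step at which that cell was added to P.
  Insert 5 (step 1): P = [5];  Q = [1]
  Insert 3 (step 2): P = [3] / [5];  Q = [1] / [2]
  Insert 7 (step 3): P = [3, 7] / [5];  Q = [1, 3] / [2]
  Insert 8 (step 4): P = [3, 7, 8] / [5];  Q = [1, 3, 4] / [2]
  Insert 9 (step 5): P = [3, 7, 8, 9] / [5];  Q = [1, 3, 4, 5] / [2]
  Insert 2 (step 6): P = [2, 7, 8, 9] / [3] / [5];  Q = [1, 3, 4, 5] / [2] / [6]
  Insert 6 (step 7): P = [2, 6, 8, 9] / [3, 7] / [5];  Q = [1, 3, 4, 5] / [2, 7] / [6]
  Insert 1 (step 8): P = [1, 6, 8, 9] / [2, 7] / [3] / [5];  Q = [1, 3, 4, 5] / [2, 7] / [6] / [8]
  Insert 4 (step 9): P = [1, 4, 8, 9] / [2, 6] / [3, 7] / [5];  Q = [1, 3, 4, 5] / [2, 7] / [6, 9] / [8]
Final shape: (4, 2, 2, 1).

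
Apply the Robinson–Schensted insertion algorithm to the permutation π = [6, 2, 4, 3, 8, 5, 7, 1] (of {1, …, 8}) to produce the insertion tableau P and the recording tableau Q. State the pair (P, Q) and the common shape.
P = [1, 3, 5, 7] / [2, 8] / [4] / [6];  Q = [1, 3, 5, 7] / [2, 6] / [4] / [8];  common shape = (4, 2, 1, 1)

Row-insert the values π_1, π_2, … into P one at a time, bumping the leftmost entry strictly greater than the inserted value down to the next row. The recording tableau Q records, in position (i, j), the step at which that cell was added to P.
  Insert 6 (step 1): P = [6];  Q = [1]
  Insert 2 (step 2): P = [2] / [6];  Q = [1] / [2]
  Insert 4 (step 3): P = [2, 4] / [6];  Q = [1, 3] / [2]
  Insert 3 (step 4): P = [2, 3] / [4] / [6];  Q = [1, 3] / [2] / [4]
  Insert 8 (step 5): P = [2, 3, 8] / [4] / [6];  Q = [1, 3, 5] / [2] / [4]
  Insert 5 (step 6): P = [2, 3, 5] / [4, 8] / [6];  Q = [1, 3, 5] / [2, 6] / [4]
  Insert 7 (step 7): P = [2, 3, 5, 7] / [4, 8] / [6];  Q = [1, 3, 5, 7] / [2, 6] / [4]
  Insert 1 (step 8): P = [1, 3, 5, 7] / [2, 8] / [4] / [6];  Q = [1, 3, 5, 7] / [2, 6] / [4] / [8]
Final shape: (4, 2, 1, 1).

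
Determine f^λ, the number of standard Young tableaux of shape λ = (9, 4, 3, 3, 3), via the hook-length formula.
# SYT of shape (9, 4, 3, 3, 3) = 429770880

Hook-length formula: f^λ = n! / Π hook(c), product over all cells c of the Young diagram. For λ = (9, 4, 3, 3, 3), n = 22 boxes. Hook lengths by row (left-to-right, top-to-bottom): [13, 12, 11, 7, 5, 4, 3, 2, 1]; [7, 6, 5, 1]; [5, 4, 3]; [4, 3, 2]; [3, 2, 1]. Product of hooks = 2615348736000. So f^λ = 22! / 2615348736000 = 1124000727777607680000 / 2615348736000 = 429770880.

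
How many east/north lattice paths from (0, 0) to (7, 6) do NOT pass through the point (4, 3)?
Number of paths = 1016

Total paths from (0, 0) to (7, 6): C(13, 7) = 1716. Paths through (4, 3): (paths (0, 0) → (4, 3)) × (paths (4, 3) → (7, 6)) = C(7, 4) · C(6, 3) = 35 · 20 = 700. Avoidance count = 1716 − 700 = 1016.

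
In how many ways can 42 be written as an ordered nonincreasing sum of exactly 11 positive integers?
p(42, 11 parts) = 4802

Partitions of n into exactly k parts are in bijection with partitions of n − k into at most k parts (subtract 1 from each part). So p(42, exactly 11) = p(31, parts ≤ 11). Computing via the recurrence p(m, j) = p(m, j−1) + p(m−j, j) gives 4802.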